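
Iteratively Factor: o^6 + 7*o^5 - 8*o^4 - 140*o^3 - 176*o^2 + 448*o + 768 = (o - 2)*(o^5 + 9*o^4 + 10*o^3 - 120*o^2 - 416*o - 384) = (o - 2)*(o + 2)*(o^4 + 7*o^3 - 4*o^2 - 112*o - 192) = (o - 2)*(o + 2)*(o + 3)*(o^3 + 4*o^2 - 16*o - 64) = (o - 2)*(o + 2)*(o + 3)*(o + 4)*(o^2 - 16) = (o - 4)*(o - 2)*(o + 2)*(o + 3)*(o + 4)*(o + 4)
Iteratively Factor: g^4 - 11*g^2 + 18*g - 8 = (g + 4)*(g^3 - 4*g^2 + 5*g - 2) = (g - 1)*(g + 4)*(g^2 - 3*g + 2) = (g - 1)^2*(g + 4)*(g - 2)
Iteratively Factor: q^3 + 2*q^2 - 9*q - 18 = (q + 2)*(q^2 - 9) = (q - 3)*(q + 2)*(q + 3)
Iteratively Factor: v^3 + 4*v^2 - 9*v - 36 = (v - 3)*(v^2 + 7*v + 12) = (v - 3)*(v + 3)*(v + 4)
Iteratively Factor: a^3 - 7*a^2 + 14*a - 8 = (a - 4)*(a^2 - 3*a + 2) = (a - 4)*(a - 1)*(a - 2)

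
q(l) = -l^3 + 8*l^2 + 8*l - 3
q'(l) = -3*l^2 + 16*l + 8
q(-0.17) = -4.12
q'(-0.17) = 5.19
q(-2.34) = 34.90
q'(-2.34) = -45.87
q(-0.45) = -4.89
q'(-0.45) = 0.19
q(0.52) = 3.18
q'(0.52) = 15.51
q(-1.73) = 12.28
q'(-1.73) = -28.66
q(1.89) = 33.95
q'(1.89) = 27.52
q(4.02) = 93.48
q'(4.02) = 23.84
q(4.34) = 100.66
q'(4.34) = 20.93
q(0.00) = -3.00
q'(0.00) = 8.00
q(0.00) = -3.00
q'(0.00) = 8.00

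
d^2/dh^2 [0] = 0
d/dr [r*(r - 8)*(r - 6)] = 3*r^2 - 28*r + 48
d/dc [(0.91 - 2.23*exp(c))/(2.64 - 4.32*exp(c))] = -1.956*exp(c)/(4.32*exp(c) - 2.64)^2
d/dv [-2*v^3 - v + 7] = -6*v^2 - 1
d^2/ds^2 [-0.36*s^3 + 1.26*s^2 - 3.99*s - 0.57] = 2.52 - 2.16*s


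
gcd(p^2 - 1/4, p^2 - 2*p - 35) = 1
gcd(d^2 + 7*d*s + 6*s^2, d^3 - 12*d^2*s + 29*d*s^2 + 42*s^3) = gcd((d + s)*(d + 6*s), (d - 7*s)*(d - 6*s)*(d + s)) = d + s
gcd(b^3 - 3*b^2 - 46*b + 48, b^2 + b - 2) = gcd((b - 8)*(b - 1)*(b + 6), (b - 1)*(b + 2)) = b - 1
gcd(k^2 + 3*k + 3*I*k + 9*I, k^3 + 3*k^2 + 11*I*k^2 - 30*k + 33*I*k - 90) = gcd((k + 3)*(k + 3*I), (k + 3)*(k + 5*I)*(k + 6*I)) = k + 3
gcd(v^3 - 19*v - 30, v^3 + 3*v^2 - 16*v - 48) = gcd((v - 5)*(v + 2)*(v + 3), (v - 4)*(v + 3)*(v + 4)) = v + 3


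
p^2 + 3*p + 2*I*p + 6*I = (p + 3)*(p + 2*I)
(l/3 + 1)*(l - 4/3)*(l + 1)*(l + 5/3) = l^4/3 + 13*l^3/9 + 19*l^2/27 - 71*l/27 - 20/9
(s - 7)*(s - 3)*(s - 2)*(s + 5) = s^4 - 7*s^3 - 19*s^2 + 163*s - 210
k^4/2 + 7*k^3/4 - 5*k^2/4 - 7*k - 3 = (k/2 + 1)*(k - 2)*(k + 1/2)*(k + 3)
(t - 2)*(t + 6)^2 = t^3 + 10*t^2 + 12*t - 72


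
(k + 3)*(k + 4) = k^2 + 7*k + 12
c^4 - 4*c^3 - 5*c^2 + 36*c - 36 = (c - 3)*(c - 2)^2*(c + 3)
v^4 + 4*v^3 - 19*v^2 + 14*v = v*(v - 2)*(v - 1)*(v + 7)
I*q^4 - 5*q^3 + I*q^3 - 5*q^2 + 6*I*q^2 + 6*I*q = q*(q - I)*(q + 6*I)*(I*q + I)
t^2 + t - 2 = (t - 1)*(t + 2)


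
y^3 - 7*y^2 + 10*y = y*(y - 5)*(y - 2)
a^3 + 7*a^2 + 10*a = a*(a + 2)*(a + 5)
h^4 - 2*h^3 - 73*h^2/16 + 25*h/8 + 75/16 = (h - 3)*(h - 5/4)*(h + 1)*(h + 5/4)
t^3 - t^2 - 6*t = t*(t - 3)*(t + 2)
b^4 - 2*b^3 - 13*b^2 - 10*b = b*(b - 5)*(b + 1)*(b + 2)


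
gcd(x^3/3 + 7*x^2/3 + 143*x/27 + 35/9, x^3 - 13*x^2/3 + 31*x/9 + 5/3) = 1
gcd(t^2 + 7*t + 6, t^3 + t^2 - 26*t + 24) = t + 6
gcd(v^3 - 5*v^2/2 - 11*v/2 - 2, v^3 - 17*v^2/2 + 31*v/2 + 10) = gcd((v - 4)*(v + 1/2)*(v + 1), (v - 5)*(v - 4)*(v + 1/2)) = v^2 - 7*v/2 - 2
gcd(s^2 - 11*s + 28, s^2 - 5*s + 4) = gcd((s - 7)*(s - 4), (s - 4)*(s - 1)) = s - 4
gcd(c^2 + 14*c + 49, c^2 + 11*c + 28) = c + 7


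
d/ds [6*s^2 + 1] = 12*s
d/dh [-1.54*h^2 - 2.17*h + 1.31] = -3.08*h - 2.17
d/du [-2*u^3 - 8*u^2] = 2*u*(-3*u - 8)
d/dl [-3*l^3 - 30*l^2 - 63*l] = -9*l^2 - 60*l - 63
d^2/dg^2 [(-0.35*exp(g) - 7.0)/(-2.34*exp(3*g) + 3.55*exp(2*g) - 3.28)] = (7.66584*exp(6*g) + 336.24045*exp(5*g) - 635.228125*exp(4*g) + 317.94784*exp(3*g) - 459.0852*exp(2*g) + 326.032*exp(g) + 3.76544)*exp(g)/(12.812904*exp(9*g) - 58.31514*exp(8*g) + 88.46955*exp(7*g) + 9.141029*exp(6*g) - 163.48176*exp(5*g) + 124.0086*exp(4*g) + 75.523968*exp(3*g) - 114.57696*exp(2*g) + 35.287552)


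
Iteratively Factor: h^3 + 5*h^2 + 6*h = (h + 2)*(h^2 + 3*h) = h*(h + 2)*(h + 3)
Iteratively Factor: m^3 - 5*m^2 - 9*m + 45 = (m + 3)*(m^2 - 8*m + 15) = (m - 3)*(m + 3)*(m - 5)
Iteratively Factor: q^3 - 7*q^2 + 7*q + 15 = (q + 1)*(q^2 - 8*q + 15) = (q - 3)*(q + 1)*(q - 5)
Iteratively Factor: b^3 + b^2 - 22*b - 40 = (b - 5)*(b^2 + 6*b + 8) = (b - 5)*(b + 4)*(b + 2)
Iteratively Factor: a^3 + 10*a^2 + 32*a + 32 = (a + 2)*(a^2 + 8*a + 16) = (a + 2)*(a + 4)*(a + 4)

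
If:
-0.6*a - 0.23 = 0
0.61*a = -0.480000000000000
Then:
No Solution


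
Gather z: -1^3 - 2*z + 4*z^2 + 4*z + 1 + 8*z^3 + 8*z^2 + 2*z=8*z^3 + 12*z^2 + 4*z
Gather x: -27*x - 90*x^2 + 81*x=-90*x^2 + 54*x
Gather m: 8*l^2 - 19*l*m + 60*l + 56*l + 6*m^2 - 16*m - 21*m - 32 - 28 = 8*l^2 + 116*l + 6*m^2 + m*(-19*l - 37) - 60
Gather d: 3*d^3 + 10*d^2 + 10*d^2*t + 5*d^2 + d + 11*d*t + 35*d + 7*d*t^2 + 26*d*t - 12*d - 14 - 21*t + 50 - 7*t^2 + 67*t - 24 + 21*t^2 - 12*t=3*d^3 + d^2*(10*t + 15) + d*(7*t^2 + 37*t + 24) + 14*t^2 + 34*t + 12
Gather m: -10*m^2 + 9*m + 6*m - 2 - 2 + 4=-10*m^2 + 15*m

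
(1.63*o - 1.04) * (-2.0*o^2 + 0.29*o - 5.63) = -3.26*o^3 + 2.5527*o^2 - 9.4785*o + 5.8552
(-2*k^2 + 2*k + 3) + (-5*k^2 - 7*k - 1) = -7*k^2 - 5*k + 2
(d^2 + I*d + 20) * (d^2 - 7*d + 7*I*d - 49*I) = d^4 - 7*d^3 + 8*I*d^3 + 13*d^2 - 56*I*d^2 - 91*d + 140*I*d - 980*I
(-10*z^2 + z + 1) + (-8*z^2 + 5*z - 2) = -18*z^2 + 6*z - 1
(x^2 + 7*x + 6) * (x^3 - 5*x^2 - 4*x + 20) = x^5 + 2*x^4 - 33*x^3 - 38*x^2 + 116*x + 120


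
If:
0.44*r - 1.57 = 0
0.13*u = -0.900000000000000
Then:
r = 3.57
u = -6.92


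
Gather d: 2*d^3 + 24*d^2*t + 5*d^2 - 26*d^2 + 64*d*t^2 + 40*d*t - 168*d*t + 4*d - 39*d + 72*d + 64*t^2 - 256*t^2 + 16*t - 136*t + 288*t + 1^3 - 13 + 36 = 2*d^3 + d^2*(24*t - 21) + d*(64*t^2 - 128*t + 37) - 192*t^2 + 168*t + 24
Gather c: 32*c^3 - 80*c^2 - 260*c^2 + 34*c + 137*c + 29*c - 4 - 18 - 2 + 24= 32*c^3 - 340*c^2 + 200*c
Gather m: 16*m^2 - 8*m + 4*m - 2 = 16*m^2 - 4*m - 2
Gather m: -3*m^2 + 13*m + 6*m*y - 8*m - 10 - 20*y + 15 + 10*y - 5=-3*m^2 + m*(6*y + 5) - 10*y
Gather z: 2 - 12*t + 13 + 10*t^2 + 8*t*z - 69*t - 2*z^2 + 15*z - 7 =10*t^2 - 81*t - 2*z^2 + z*(8*t + 15) + 8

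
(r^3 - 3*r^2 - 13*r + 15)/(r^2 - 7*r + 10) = (r^2 + 2*r - 3)/(r - 2)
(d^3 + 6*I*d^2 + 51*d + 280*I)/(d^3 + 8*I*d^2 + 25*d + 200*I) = (d - 7*I)/(d - 5*I)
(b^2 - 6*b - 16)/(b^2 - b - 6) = (b - 8)/(b - 3)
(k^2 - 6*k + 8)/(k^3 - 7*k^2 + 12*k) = (k - 2)/(k*(k - 3))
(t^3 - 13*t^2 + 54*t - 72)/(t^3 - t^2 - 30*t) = (t^2 - 7*t + 12)/(t*(t + 5))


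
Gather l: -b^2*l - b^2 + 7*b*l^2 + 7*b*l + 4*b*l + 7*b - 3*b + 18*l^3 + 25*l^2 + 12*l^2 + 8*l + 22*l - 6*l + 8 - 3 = -b^2 + 4*b + 18*l^3 + l^2*(7*b + 37) + l*(-b^2 + 11*b + 24) + 5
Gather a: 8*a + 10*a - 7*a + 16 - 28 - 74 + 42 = 11*a - 44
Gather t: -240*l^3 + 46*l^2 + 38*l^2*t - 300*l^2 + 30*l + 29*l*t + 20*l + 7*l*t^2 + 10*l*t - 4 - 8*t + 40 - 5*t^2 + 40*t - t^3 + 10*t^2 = -240*l^3 - 254*l^2 + 50*l - t^3 + t^2*(7*l + 5) + t*(38*l^2 + 39*l + 32) + 36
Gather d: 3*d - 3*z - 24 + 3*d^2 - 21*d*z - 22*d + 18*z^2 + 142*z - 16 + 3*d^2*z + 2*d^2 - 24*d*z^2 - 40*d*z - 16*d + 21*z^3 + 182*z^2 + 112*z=d^2*(3*z + 5) + d*(-24*z^2 - 61*z - 35) + 21*z^3 + 200*z^2 + 251*z - 40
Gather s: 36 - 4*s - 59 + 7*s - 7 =3*s - 30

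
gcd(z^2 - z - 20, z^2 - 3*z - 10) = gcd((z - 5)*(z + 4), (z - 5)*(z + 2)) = z - 5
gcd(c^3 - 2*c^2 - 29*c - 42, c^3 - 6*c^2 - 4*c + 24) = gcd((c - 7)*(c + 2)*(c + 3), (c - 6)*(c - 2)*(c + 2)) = c + 2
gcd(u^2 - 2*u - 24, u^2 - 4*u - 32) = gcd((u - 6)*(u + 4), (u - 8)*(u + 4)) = u + 4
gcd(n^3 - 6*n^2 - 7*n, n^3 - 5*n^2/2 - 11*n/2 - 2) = n + 1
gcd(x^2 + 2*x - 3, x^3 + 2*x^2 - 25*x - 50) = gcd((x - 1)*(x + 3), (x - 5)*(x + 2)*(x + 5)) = 1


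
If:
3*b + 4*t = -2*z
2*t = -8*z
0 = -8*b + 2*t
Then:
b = 0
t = 0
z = 0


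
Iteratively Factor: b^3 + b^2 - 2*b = (b - 1)*(b^2 + 2*b) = (b - 1)*(b + 2)*(b)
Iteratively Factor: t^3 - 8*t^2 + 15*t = (t - 3)*(t^2 - 5*t) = t*(t - 3)*(t - 5)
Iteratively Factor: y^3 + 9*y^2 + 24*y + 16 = (y + 4)*(y^2 + 5*y + 4) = (y + 4)^2*(y + 1)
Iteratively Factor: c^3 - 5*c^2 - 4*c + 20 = (c + 2)*(c^2 - 7*c + 10) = (c - 5)*(c + 2)*(c - 2)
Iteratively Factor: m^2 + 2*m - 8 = (m + 4)*(m - 2)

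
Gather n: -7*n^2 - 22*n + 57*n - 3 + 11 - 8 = -7*n^2 + 35*n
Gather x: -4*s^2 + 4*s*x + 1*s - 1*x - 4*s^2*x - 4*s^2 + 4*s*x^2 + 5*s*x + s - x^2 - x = -8*s^2 + 2*s + x^2*(4*s - 1) + x*(-4*s^2 + 9*s - 2)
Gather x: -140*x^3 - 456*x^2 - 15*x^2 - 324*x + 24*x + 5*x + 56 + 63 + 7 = -140*x^3 - 471*x^2 - 295*x + 126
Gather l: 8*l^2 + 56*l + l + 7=8*l^2 + 57*l + 7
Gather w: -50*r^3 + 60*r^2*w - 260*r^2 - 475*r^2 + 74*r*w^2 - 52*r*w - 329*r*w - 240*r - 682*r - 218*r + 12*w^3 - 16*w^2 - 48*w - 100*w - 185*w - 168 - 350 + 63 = -50*r^3 - 735*r^2 - 1140*r + 12*w^3 + w^2*(74*r - 16) + w*(60*r^2 - 381*r - 333) - 455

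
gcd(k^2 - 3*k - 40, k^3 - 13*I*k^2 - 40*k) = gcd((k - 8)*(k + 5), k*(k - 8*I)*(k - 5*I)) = 1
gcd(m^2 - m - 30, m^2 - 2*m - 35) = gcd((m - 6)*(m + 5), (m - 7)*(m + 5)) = m + 5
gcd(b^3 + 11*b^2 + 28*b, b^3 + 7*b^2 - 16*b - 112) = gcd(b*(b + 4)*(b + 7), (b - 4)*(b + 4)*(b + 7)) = b^2 + 11*b + 28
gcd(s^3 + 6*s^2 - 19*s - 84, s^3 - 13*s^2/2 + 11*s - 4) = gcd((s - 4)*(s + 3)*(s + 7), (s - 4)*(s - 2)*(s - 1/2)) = s - 4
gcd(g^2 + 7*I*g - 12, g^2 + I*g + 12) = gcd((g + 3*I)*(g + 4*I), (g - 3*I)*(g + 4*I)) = g + 4*I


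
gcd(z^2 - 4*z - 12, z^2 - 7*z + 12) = 1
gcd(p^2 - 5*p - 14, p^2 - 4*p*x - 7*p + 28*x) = p - 7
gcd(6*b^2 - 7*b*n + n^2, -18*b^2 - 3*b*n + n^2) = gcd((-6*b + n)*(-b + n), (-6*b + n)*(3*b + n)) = 6*b - n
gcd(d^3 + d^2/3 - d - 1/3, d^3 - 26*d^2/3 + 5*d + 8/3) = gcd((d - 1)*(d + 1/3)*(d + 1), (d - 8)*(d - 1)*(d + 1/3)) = d^2 - 2*d/3 - 1/3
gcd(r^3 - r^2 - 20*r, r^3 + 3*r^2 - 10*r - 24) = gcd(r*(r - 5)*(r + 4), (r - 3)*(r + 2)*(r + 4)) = r + 4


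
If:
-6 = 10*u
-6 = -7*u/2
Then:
No Solution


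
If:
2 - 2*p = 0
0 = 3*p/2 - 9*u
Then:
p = 1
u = 1/6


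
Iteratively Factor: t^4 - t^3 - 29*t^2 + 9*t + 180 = (t + 4)*(t^3 - 5*t^2 - 9*t + 45) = (t - 5)*(t + 4)*(t^2 - 9) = (t - 5)*(t + 3)*(t + 4)*(t - 3)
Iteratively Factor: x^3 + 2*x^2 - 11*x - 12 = (x + 1)*(x^2 + x - 12) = (x + 1)*(x + 4)*(x - 3)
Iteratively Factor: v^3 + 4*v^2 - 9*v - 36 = (v + 3)*(v^2 + v - 12) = (v - 3)*(v + 3)*(v + 4)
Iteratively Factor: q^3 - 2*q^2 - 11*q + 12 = (q - 1)*(q^2 - q - 12) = (q - 1)*(q + 3)*(q - 4)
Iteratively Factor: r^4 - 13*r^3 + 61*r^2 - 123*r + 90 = (r - 5)*(r^3 - 8*r^2 + 21*r - 18) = (r - 5)*(r - 3)*(r^2 - 5*r + 6) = (r - 5)*(r - 3)^2*(r - 2)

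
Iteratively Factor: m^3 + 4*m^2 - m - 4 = (m - 1)*(m^2 + 5*m + 4) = (m - 1)*(m + 1)*(m + 4)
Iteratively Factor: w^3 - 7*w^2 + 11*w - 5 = (w - 1)*(w^2 - 6*w + 5) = (w - 1)^2*(w - 5)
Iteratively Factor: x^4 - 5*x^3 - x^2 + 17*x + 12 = (x + 1)*(x^3 - 6*x^2 + 5*x + 12) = (x - 4)*(x + 1)*(x^2 - 2*x - 3) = (x - 4)*(x + 1)^2*(x - 3)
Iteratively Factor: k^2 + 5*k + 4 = (k + 4)*(k + 1)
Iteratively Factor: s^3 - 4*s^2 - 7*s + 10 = (s - 5)*(s^2 + s - 2) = (s - 5)*(s - 1)*(s + 2)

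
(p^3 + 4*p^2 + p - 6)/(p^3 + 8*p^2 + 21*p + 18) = (p - 1)/(p + 3)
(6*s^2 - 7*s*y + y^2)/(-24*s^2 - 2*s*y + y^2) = (-s + y)/(4*s + y)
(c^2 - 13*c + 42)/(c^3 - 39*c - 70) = (c - 6)/(c^2 + 7*c + 10)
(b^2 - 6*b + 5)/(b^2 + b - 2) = (b - 5)/(b + 2)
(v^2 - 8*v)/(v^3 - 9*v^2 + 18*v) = (v - 8)/(v^2 - 9*v + 18)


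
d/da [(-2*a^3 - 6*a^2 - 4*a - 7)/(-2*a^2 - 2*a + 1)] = 2*(2*a^4 + 4*a^3 - a^2 - 20*a - 9)/(4*a^4 + 8*a^3 - 4*a + 1)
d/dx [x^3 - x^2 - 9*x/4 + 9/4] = 3*x^2 - 2*x - 9/4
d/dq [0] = 0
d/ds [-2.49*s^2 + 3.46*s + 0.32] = 3.46 - 4.98*s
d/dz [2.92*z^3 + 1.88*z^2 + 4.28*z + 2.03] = 8.76*z^2 + 3.76*z + 4.28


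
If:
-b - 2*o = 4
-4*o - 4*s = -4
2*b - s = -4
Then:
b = -2/3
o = -5/3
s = 8/3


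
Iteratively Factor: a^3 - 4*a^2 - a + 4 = (a - 1)*(a^2 - 3*a - 4) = (a - 4)*(a - 1)*(a + 1)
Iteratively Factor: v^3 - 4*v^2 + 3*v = (v - 3)*(v^2 - v) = v*(v - 3)*(v - 1)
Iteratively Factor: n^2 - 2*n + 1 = (n - 1)*(n - 1)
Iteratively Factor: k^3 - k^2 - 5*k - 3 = (k + 1)*(k^2 - 2*k - 3) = (k + 1)^2*(k - 3)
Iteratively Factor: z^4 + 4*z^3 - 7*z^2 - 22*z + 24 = (z + 4)*(z^3 - 7*z + 6) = (z - 2)*(z + 4)*(z^2 + 2*z - 3) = (z - 2)*(z + 3)*(z + 4)*(z - 1)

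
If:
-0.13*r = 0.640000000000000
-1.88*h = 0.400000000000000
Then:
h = -0.21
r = -4.92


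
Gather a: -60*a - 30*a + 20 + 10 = 30 - 90*a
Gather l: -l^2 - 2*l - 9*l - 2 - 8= -l^2 - 11*l - 10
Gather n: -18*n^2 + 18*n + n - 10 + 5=-18*n^2 + 19*n - 5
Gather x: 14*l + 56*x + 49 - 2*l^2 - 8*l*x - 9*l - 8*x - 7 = -2*l^2 + 5*l + x*(48 - 8*l) + 42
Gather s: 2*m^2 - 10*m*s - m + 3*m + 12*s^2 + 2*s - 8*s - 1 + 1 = 2*m^2 + 2*m + 12*s^2 + s*(-10*m - 6)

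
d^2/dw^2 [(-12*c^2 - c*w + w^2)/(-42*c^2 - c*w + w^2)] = c^2*(2580*c^2 - 180*c*w + 180*w^2)/(-74088*c^6 - 5292*c^5*w + 5166*c^4*w^2 + 251*c^3*w^3 - 123*c^2*w^4 - 3*c*w^5 + w^6)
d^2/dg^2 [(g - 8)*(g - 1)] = 2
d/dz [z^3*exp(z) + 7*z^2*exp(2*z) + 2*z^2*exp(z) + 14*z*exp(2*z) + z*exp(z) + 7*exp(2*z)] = (z^3 + 14*z^2*exp(z) + 5*z^2 + 42*z*exp(z) + 5*z + 28*exp(z) + 1)*exp(z)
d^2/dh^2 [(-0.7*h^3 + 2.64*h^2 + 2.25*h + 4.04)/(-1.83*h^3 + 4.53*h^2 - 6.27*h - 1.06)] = (-6.07633200000004*h^6 - 93.4013699999999*h^5 + 115.014402*h^4 + 478.635756*h^3 - 771.330672*h^2 + 675.406716*h - 332.471484)/(6.128487*h^9 - 45.511551*h^8 + 175.65255*h^7 - 394.176213*h^6 + 549.102186*h^5 - 396.030573*h^4 + 72.0167309999999*h^3 + 109.745298*h^2 + 21.134916*h + 1.191016)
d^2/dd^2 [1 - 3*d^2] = -6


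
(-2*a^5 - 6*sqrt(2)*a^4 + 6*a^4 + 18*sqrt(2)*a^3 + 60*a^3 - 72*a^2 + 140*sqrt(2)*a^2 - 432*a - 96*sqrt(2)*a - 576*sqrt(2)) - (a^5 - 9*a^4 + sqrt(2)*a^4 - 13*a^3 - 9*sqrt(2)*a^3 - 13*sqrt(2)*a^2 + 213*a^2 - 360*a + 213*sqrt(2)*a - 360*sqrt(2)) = -3*a^5 - 7*sqrt(2)*a^4 + 15*a^4 + 27*sqrt(2)*a^3 + 73*a^3 - 285*a^2 + 153*sqrt(2)*a^2 - 309*sqrt(2)*a - 72*a - 216*sqrt(2)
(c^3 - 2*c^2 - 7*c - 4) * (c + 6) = c^4 + 4*c^3 - 19*c^2 - 46*c - 24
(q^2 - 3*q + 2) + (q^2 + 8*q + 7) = 2*q^2 + 5*q + 9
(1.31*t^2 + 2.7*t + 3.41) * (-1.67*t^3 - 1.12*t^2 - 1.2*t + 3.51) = -2.1877*t^5 - 5.9762*t^4 - 10.2907*t^3 - 2.4611*t^2 + 5.385*t + 11.9691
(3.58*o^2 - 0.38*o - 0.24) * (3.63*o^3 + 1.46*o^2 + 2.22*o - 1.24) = 12.9954*o^5 + 3.8474*o^4 + 6.5216*o^3 - 5.6332*o^2 - 0.0616*o + 0.2976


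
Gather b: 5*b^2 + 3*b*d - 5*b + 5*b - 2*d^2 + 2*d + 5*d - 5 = 5*b^2 + 3*b*d - 2*d^2 + 7*d - 5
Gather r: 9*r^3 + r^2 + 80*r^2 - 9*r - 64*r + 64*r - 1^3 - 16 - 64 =9*r^3 + 81*r^2 - 9*r - 81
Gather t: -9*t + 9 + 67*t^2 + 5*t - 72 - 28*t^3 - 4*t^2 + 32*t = -28*t^3 + 63*t^2 + 28*t - 63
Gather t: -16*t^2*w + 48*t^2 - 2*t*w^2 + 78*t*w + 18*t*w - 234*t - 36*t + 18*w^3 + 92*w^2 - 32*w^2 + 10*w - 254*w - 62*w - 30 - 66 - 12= t^2*(48 - 16*w) + t*(-2*w^2 + 96*w - 270) + 18*w^3 + 60*w^2 - 306*w - 108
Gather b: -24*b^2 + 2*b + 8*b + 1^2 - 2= -24*b^2 + 10*b - 1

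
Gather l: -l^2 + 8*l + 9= -l^2 + 8*l + 9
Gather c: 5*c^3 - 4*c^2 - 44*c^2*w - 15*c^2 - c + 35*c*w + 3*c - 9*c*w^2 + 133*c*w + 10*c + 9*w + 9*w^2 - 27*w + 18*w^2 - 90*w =5*c^3 + c^2*(-44*w - 19) + c*(-9*w^2 + 168*w + 12) + 27*w^2 - 108*w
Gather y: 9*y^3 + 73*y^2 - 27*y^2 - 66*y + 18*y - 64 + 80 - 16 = 9*y^3 + 46*y^2 - 48*y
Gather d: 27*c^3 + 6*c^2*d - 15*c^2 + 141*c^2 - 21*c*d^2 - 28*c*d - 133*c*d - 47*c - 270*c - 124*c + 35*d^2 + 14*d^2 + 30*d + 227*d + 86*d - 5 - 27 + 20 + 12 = 27*c^3 + 126*c^2 - 441*c + d^2*(49 - 21*c) + d*(6*c^2 - 161*c + 343)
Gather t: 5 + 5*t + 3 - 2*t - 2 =3*t + 6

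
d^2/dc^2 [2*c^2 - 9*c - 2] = 4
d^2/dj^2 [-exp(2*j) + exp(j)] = (1 - 4*exp(j))*exp(j)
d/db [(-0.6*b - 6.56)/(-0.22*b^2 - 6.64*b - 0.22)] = (0.132*b^2 + 3.984*b - (0.44*b + 6.64)*(0.6*b + 6.56) + 0.132)/(0.22*b^2 + 6.64*b + 0.22)^2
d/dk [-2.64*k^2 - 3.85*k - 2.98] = -5.28*k - 3.85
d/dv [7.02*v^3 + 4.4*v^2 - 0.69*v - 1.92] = 21.06*v^2 + 8.8*v - 0.69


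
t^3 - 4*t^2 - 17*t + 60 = (t - 5)*(t - 3)*(t + 4)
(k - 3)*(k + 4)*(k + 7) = k^3 + 8*k^2 - 5*k - 84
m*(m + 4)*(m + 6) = m^3 + 10*m^2 + 24*m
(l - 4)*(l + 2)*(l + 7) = l^3 + 5*l^2 - 22*l - 56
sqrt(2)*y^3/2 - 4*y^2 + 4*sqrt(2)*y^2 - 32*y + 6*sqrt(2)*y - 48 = (y + 6)*(y - 4*sqrt(2))*(sqrt(2)*y/2 + sqrt(2))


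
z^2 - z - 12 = (z - 4)*(z + 3)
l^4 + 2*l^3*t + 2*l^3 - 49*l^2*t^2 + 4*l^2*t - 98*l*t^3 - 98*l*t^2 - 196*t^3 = (l + 2)*(l - 7*t)*(l + 2*t)*(l + 7*t)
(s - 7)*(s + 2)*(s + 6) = s^3 + s^2 - 44*s - 84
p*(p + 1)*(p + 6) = p^3 + 7*p^2 + 6*p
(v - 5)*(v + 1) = v^2 - 4*v - 5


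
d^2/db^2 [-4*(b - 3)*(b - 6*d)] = -8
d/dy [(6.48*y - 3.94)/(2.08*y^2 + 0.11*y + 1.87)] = (-13.4784*y^2 + 16.3904*y + 12.551)/(4.3264*y^4 + 0.4576*y^3 + 7.7913*y^2 + 0.4114*y + 3.4969)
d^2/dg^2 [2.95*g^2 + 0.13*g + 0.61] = 5.90000000000000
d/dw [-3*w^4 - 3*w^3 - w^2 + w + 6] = -12*w^3 - 9*w^2 - 2*w + 1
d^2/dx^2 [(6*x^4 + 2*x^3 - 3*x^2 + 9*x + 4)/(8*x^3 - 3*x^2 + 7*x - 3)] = 2*(-426*x^6 + 1446*x^5 + 2724*x^4 - 2686*x^3 + 2355*x^2 - 153*x + 322)/(512*x^9 - 576*x^8 + 1560*x^7 - 1611*x^6 + 1797*x^5 - 1530*x^4 + 937*x^3 - 522*x^2 + 189*x - 27)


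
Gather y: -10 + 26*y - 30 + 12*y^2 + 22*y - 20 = 12*y^2 + 48*y - 60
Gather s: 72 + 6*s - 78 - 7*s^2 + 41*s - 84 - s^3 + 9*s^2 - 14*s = -s^3 + 2*s^2 + 33*s - 90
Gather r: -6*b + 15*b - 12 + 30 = 9*b + 18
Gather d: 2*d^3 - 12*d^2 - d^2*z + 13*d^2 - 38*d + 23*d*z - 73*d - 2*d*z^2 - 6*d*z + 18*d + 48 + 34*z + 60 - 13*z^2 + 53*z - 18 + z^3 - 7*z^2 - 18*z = 2*d^3 + d^2*(1 - z) + d*(-2*z^2 + 17*z - 93) + z^3 - 20*z^2 + 69*z + 90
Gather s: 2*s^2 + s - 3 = 2*s^2 + s - 3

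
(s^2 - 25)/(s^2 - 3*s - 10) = (s + 5)/(s + 2)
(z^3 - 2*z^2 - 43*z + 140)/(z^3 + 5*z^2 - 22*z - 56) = (z - 5)/(z + 2)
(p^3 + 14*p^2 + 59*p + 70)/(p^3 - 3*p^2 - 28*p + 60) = (p^2 + 9*p + 14)/(p^2 - 8*p + 12)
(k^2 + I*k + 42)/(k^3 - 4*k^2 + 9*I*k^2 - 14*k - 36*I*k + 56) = (k - 6*I)/(k^2 + 2*k*(-2 + I) - 8*I)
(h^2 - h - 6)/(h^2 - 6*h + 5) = (h^2 - h - 6)/(h^2 - 6*h + 5)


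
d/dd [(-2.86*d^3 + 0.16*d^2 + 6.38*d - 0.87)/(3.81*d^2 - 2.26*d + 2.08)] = (-10.8966*d^4 + 12.9272*d^3 - 42.5158*d^2 + 7.295*d + 11.3042)/(14.5161*d^4 - 17.2212*d^3 + 20.9572*d^2 - 9.4016*d + 4.3264)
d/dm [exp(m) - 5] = exp(m)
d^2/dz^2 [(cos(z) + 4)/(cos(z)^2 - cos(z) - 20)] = (sin(z)^2 - 5*cos(z) + 1)/(cos(z) - 5)^3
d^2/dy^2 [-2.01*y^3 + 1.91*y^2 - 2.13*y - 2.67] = 3.82 - 12.06*y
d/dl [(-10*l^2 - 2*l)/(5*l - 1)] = 2*(-25*l^2 + 10*l + 1)/(25*l^2 - 10*l + 1)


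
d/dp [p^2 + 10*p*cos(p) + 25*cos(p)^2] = -10*p*sin(p) + 2*p - 25*sin(2*p) + 10*cos(p)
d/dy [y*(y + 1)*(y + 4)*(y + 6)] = 4*y^3 + 33*y^2 + 68*y + 24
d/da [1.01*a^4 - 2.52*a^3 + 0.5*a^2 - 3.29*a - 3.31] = 4.04*a^3 - 7.56*a^2 + 1.0*a - 3.29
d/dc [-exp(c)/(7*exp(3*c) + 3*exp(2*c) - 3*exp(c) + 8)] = (14*exp(3*c) + 3*exp(2*c) - 8)*exp(c)/(49*exp(6*c) + 42*exp(5*c) - 33*exp(4*c) + 94*exp(3*c) + 57*exp(2*c) - 48*exp(c) + 64)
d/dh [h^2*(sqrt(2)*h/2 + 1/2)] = h*(3*sqrt(2)*h + 2)/2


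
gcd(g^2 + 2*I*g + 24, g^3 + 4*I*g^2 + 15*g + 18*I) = g + 6*I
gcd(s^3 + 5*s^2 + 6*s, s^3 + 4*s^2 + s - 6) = s^2 + 5*s + 6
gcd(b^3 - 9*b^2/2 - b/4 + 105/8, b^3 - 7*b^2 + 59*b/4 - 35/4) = b^2 - 6*b + 35/4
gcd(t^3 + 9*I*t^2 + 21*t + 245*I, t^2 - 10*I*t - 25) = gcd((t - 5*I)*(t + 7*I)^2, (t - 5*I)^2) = t - 5*I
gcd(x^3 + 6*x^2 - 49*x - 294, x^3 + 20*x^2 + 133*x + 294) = x^2 + 13*x + 42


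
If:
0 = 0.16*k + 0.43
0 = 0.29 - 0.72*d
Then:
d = 0.40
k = -2.69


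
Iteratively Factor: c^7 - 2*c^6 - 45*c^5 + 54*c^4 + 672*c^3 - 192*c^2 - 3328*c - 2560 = (c - 4)*(c^6 + 2*c^5 - 37*c^4 - 94*c^3 + 296*c^2 + 992*c + 640) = (c - 4)*(c + 1)*(c^5 + c^4 - 38*c^3 - 56*c^2 + 352*c + 640) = (c - 4)*(c + 1)*(c + 4)*(c^4 - 3*c^3 - 26*c^2 + 48*c + 160) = (c - 4)*(c + 1)*(c + 4)^2*(c^3 - 7*c^2 + 2*c + 40) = (c - 4)^2*(c + 1)*(c + 4)^2*(c^2 - 3*c - 10) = (c - 5)*(c - 4)^2*(c + 1)*(c + 4)^2*(c + 2)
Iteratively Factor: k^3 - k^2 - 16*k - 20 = (k + 2)*(k^2 - 3*k - 10) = (k - 5)*(k + 2)*(k + 2)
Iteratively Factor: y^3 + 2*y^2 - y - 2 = (y + 1)*(y^2 + y - 2) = (y - 1)*(y + 1)*(y + 2)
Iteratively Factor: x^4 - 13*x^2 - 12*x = (x - 4)*(x^3 + 4*x^2 + 3*x) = x*(x - 4)*(x^2 + 4*x + 3) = x*(x - 4)*(x + 1)*(x + 3)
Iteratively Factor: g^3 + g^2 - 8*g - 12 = (g + 2)*(g^2 - g - 6) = (g - 3)*(g + 2)*(g + 2)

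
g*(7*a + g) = 7*a*g + g^2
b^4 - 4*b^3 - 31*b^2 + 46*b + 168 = (b - 7)*(b - 3)*(b + 2)*(b + 4)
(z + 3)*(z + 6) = z^2 + 9*z + 18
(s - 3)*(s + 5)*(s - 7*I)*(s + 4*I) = s^4 + 2*s^3 - 3*I*s^3 + 13*s^2 - 6*I*s^2 + 56*s + 45*I*s - 420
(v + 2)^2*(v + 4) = v^3 + 8*v^2 + 20*v + 16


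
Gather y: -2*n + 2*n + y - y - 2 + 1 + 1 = 0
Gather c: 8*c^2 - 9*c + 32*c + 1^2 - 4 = 8*c^2 + 23*c - 3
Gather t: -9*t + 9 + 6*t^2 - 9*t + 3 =6*t^2 - 18*t + 12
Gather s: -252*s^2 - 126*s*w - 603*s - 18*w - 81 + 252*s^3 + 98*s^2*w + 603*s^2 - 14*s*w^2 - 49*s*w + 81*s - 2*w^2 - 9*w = 252*s^3 + s^2*(98*w + 351) + s*(-14*w^2 - 175*w - 522) - 2*w^2 - 27*w - 81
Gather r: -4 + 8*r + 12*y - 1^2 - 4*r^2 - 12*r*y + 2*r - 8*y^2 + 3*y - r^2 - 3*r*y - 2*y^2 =-5*r^2 + r*(10 - 15*y) - 10*y^2 + 15*y - 5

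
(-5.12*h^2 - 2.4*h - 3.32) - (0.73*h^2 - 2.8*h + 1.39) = -5.85*h^2 + 0.4*h - 4.71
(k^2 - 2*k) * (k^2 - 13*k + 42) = k^4 - 15*k^3 + 68*k^2 - 84*k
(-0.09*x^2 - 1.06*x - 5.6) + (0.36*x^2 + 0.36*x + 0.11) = 0.27*x^2 - 0.7*x - 5.49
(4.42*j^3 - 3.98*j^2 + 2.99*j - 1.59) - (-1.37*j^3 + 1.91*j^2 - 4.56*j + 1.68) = 5.79*j^3 - 5.89*j^2 + 7.55*j - 3.27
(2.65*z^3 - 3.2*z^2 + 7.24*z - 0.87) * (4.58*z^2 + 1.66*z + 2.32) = 12.137*z^5 - 10.257*z^4 + 33.9952*z^3 + 0.6098*z^2 + 15.3526*z - 2.0184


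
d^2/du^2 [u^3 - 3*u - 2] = 6*u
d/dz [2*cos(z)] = -2*sin(z)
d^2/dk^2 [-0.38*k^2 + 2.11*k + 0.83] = -0.760000000000000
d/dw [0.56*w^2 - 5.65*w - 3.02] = 1.12*w - 5.65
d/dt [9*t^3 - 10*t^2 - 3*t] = 27*t^2 - 20*t - 3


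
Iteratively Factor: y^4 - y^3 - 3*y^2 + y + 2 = (y + 1)*(y^3 - 2*y^2 - y + 2) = (y - 2)*(y + 1)*(y^2 - 1) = (y - 2)*(y + 1)^2*(y - 1)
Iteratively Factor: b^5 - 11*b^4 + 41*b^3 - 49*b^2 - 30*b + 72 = (b - 3)*(b^4 - 8*b^3 + 17*b^2 + 2*b - 24) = (b - 3)^2*(b^3 - 5*b^2 + 2*b + 8) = (b - 4)*(b - 3)^2*(b^2 - b - 2) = (b - 4)*(b - 3)^2*(b - 2)*(b + 1)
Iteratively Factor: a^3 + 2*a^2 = (a)*(a^2 + 2*a) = a^2*(a + 2)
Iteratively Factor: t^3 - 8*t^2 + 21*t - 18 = (t - 2)*(t^2 - 6*t + 9) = (t - 3)*(t - 2)*(t - 3)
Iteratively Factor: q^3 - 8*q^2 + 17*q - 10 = (q - 1)*(q^2 - 7*q + 10) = (q - 5)*(q - 1)*(q - 2)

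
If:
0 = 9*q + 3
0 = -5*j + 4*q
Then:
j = -4/15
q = -1/3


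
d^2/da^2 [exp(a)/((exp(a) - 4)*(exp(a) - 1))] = (exp(4*a) + 5*exp(3*a) - 24*exp(2*a) + 20*exp(a) + 16)*exp(a)/(exp(6*a) - 15*exp(5*a) + 87*exp(4*a) - 245*exp(3*a) + 348*exp(2*a) - 240*exp(a) + 64)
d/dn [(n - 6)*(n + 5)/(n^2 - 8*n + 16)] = (64 - 7*n)/(n^3 - 12*n^2 + 48*n - 64)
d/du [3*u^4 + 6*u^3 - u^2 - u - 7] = 12*u^3 + 18*u^2 - 2*u - 1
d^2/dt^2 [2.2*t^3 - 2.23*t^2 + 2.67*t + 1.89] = 13.2*t - 4.46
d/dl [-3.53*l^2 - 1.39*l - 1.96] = -7.06*l - 1.39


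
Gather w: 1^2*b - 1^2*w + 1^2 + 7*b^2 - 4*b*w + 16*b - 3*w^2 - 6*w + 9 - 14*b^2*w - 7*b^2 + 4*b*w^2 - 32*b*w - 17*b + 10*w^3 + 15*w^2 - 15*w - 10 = 10*w^3 + w^2*(4*b + 12) + w*(-14*b^2 - 36*b - 22)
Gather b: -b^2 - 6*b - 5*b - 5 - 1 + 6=-b^2 - 11*b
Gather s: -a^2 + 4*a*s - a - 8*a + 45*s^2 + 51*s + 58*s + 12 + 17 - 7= -a^2 - 9*a + 45*s^2 + s*(4*a + 109) + 22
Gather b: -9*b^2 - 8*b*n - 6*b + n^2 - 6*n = -9*b^2 + b*(-8*n - 6) + n^2 - 6*n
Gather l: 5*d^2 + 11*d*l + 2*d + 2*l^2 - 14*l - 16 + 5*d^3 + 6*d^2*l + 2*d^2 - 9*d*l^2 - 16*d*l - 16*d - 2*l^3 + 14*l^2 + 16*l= 5*d^3 + 7*d^2 - 14*d - 2*l^3 + l^2*(16 - 9*d) + l*(6*d^2 - 5*d + 2) - 16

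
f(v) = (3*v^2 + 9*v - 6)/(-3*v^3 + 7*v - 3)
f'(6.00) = 0.06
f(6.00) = -0.26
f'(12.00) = 0.01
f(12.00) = -0.10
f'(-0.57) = 0.13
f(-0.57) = 1.58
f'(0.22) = 4.51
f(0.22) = 2.60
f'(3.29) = 0.34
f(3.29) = -0.65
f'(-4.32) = -0.04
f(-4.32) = 0.05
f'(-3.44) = -0.14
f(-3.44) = -0.02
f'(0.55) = 40.01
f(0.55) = -0.41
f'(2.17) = 1.68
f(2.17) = -1.50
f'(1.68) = 7.35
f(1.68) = -3.22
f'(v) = (6*v + 9)/(-3*v^3 + 7*v - 3) + (9*v^2 - 7)*(3*v^2 + 9*v - 6)/(-3*v^3 + 7*v - 3)^2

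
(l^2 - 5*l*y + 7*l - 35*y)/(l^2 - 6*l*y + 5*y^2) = (-l - 7)/(-l + y)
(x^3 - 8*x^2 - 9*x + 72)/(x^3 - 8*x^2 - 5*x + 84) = (x^2 - 11*x + 24)/(x^2 - 11*x + 28)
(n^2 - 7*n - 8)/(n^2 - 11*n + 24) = (n + 1)/(n - 3)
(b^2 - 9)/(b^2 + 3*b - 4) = (b^2 - 9)/(b^2 + 3*b - 4)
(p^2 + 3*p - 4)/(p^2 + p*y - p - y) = (p + 4)/(p + y)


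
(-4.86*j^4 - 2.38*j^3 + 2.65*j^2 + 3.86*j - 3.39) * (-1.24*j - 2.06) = 6.0264*j^5 + 12.9628*j^4 + 1.6168*j^3 - 10.2454*j^2 - 3.748*j + 6.9834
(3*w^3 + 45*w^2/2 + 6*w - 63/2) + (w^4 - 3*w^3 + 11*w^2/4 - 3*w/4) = w^4 + 101*w^2/4 + 21*w/4 - 63/2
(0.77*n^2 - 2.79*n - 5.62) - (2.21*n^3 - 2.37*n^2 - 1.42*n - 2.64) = -2.21*n^3 + 3.14*n^2 - 1.37*n - 2.98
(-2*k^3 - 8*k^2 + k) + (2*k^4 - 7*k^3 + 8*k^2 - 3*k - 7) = 2*k^4 - 9*k^3 - 2*k - 7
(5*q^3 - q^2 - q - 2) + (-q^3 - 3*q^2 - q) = 4*q^3 - 4*q^2 - 2*q - 2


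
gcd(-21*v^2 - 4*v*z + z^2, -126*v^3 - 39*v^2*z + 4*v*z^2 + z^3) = 3*v + z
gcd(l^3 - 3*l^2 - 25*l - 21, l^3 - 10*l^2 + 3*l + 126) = l^2 - 4*l - 21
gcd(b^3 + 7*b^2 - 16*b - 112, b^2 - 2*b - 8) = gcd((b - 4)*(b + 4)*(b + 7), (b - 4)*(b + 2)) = b - 4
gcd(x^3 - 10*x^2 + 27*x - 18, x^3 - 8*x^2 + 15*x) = x - 3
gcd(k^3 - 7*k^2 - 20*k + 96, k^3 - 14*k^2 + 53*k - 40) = k - 8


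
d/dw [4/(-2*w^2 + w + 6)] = 4*(4*w - 1)/(-2*w^2 + w + 6)^2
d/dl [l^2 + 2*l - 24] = 2*l + 2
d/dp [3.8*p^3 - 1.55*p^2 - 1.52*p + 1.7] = 11.4*p^2 - 3.1*p - 1.52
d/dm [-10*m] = -10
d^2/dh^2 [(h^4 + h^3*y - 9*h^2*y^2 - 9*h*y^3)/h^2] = 2 - 18*y^3/h^3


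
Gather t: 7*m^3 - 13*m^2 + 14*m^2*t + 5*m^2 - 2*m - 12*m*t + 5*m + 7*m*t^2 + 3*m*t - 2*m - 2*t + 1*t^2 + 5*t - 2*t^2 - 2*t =7*m^3 - 8*m^2 + m + t^2*(7*m - 1) + t*(14*m^2 - 9*m + 1)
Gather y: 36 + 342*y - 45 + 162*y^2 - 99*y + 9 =162*y^2 + 243*y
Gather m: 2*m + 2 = 2*m + 2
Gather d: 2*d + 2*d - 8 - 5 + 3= 4*d - 10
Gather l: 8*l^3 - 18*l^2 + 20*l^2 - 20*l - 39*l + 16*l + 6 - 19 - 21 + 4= 8*l^3 + 2*l^2 - 43*l - 30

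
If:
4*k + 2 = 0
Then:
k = -1/2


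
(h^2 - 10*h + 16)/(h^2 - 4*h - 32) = (h - 2)/(h + 4)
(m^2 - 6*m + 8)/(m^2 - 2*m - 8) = (m - 2)/(m + 2)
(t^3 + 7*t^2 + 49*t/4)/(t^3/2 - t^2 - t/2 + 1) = t*(4*t^2 + 28*t + 49)/(2*(t^3 - 2*t^2 - t + 2))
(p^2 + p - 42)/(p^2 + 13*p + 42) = (p - 6)/(p + 6)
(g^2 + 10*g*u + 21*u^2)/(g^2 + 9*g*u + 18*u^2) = (g + 7*u)/(g + 6*u)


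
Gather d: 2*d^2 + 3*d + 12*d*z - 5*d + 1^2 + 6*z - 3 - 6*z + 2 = 2*d^2 + d*(12*z - 2)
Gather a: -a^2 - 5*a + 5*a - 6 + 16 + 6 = 16 - a^2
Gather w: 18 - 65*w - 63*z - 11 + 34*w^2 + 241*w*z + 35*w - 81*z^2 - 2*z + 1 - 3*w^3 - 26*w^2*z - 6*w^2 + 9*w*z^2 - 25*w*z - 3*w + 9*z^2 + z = -3*w^3 + w^2*(28 - 26*z) + w*(9*z^2 + 216*z - 33) - 72*z^2 - 64*z + 8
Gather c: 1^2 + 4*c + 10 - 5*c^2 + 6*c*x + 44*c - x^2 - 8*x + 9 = -5*c^2 + c*(6*x + 48) - x^2 - 8*x + 20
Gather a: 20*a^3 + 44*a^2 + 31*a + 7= 20*a^3 + 44*a^2 + 31*a + 7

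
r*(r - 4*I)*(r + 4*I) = r^3 + 16*r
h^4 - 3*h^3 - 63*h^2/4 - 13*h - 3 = (h - 6)*(h + 1/2)^2*(h + 2)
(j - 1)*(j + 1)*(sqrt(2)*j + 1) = sqrt(2)*j^3 + j^2 - sqrt(2)*j - 1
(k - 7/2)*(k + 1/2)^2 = k^3 - 5*k^2/2 - 13*k/4 - 7/8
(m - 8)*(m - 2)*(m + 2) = m^3 - 8*m^2 - 4*m + 32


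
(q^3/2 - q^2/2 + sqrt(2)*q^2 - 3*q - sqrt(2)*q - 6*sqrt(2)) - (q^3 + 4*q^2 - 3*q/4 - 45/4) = -q^3/2 - 9*q^2/2 + sqrt(2)*q^2 - 9*q/4 - sqrt(2)*q - 6*sqrt(2) + 45/4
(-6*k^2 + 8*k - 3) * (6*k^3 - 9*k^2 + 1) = -36*k^5 + 102*k^4 - 90*k^3 + 21*k^2 + 8*k - 3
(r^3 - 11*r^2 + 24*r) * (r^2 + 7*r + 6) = r^5 - 4*r^4 - 47*r^3 + 102*r^2 + 144*r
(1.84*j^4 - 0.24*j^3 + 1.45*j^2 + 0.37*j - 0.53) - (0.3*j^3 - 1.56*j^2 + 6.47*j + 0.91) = 1.84*j^4 - 0.54*j^3 + 3.01*j^2 - 6.1*j - 1.44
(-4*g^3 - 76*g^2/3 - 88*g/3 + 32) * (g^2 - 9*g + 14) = -4*g^5 + 32*g^4/3 + 428*g^3/3 - 176*g^2/3 - 2096*g/3 + 448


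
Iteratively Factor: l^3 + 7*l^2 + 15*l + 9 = (l + 1)*(l^2 + 6*l + 9) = (l + 1)*(l + 3)*(l + 3)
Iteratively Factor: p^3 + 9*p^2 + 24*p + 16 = (p + 4)*(p^2 + 5*p + 4) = (p + 1)*(p + 4)*(p + 4)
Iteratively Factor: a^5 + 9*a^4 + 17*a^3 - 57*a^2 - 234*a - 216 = (a + 3)*(a^4 + 6*a^3 - a^2 - 54*a - 72) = (a - 3)*(a + 3)*(a^3 + 9*a^2 + 26*a + 24) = (a - 3)*(a + 3)*(a + 4)*(a^2 + 5*a + 6) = (a - 3)*(a + 2)*(a + 3)*(a + 4)*(a + 3)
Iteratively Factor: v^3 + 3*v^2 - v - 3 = (v - 1)*(v^2 + 4*v + 3) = (v - 1)*(v + 3)*(v + 1)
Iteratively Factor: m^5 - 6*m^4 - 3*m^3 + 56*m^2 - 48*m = (m - 1)*(m^4 - 5*m^3 - 8*m^2 + 48*m) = (m - 1)*(m + 3)*(m^3 - 8*m^2 + 16*m) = (m - 4)*(m - 1)*(m + 3)*(m^2 - 4*m) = m*(m - 4)*(m - 1)*(m + 3)*(m - 4)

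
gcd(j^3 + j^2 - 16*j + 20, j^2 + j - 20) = j + 5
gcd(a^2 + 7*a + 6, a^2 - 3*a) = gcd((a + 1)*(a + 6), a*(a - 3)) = 1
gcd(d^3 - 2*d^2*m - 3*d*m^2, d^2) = d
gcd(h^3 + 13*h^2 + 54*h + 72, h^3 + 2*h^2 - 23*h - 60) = h^2 + 7*h + 12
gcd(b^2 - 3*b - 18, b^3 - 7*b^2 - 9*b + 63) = b + 3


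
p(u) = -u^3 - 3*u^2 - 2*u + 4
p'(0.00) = -2.00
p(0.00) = 4.00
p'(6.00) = -146.00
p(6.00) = -332.00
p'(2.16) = -28.96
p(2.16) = -24.39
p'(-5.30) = -54.47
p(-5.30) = 79.21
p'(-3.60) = -19.28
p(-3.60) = 18.98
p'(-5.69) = -64.99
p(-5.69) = 102.47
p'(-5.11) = -49.68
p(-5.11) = 69.32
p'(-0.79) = 0.87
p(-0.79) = 4.20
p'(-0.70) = 0.73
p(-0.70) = 4.27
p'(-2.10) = -2.63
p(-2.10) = 4.23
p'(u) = -3*u^2 - 6*u - 2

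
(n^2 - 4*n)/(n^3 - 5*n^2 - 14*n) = (4 - n)/(-n^2 + 5*n + 14)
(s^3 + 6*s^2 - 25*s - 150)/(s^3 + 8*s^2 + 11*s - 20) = (s^2 + s - 30)/(s^2 + 3*s - 4)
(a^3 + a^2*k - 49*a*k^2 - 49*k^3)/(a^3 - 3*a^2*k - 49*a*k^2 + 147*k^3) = (a + k)/(a - 3*k)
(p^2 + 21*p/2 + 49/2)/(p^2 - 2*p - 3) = (2*p^2 + 21*p + 49)/(2*(p^2 - 2*p - 3))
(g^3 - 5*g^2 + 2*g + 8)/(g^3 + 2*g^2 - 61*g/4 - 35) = 4*(g^2 - g - 2)/(4*g^2 + 24*g + 35)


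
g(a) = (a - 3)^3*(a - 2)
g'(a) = (a - 3)^3 + 3*(a - 3)^2*(a - 2)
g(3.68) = 0.53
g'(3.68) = 2.64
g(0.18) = 40.81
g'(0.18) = -65.85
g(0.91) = 9.95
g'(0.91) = -23.41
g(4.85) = 18.05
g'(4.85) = 35.59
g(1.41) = 2.37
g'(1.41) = -8.49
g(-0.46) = 101.90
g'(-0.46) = -129.77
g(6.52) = 197.14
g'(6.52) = 211.63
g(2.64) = -0.03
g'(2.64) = 0.20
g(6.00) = 108.00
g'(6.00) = 135.00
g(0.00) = 54.00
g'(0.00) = -81.00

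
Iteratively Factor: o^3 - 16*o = (o)*(o^2 - 16) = o*(o + 4)*(o - 4)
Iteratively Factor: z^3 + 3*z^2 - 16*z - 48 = (z + 3)*(z^2 - 16) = (z - 4)*(z + 3)*(z + 4)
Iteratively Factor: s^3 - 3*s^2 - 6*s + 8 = (s - 4)*(s^2 + s - 2) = (s - 4)*(s - 1)*(s + 2)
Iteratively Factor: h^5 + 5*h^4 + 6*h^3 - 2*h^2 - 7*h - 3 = (h - 1)*(h^4 + 6*h^3 + 12*h^2 + 10*h + 3) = (h - 1)*(h + 3)*(h^3 + 3*h^2 + 3*h + 1) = (h - 1)*(h + 1)*(h + 3)*(h^2 + 2*h + 1) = (h - 1)*(h + 1)^2*(h + 3)*(h + 1)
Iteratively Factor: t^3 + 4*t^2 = (t)*(t^2 + 4*t) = t*(t + 4)*(t)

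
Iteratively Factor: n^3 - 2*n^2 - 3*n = (n + 1)*(n^2 - 3*n) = n*(n + 1)*(n - 3)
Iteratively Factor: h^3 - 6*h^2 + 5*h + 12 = (h - 4)*(h^2 - 2*h - 3) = (h - 4)*(h + 1)*(h - 3)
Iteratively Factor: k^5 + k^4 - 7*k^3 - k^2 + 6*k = (k)*(k^4 + k^3 - 7*k^2 - k + 6) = k*(k - 2)*(k^3 + 3*k^2 - k - 3) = k*(k - 2)*(k - 1)*(k^2 + 4*k + 3) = k*(k - 2)*(k - 1)*(k + 1)*(k + 3)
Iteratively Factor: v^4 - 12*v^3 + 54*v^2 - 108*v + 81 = (v - 3)*(v^3 - 9*v^2 + 27*v - 27) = (v - 3)^2*(v^2 - 6*v + 9) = (v - 3)^3*(v - 3)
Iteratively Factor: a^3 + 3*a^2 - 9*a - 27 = (a + 3)*(a^2 - 9) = (a + 3)^2*(a - 3)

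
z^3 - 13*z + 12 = (z - 3)*(z - 1)*(z + 4)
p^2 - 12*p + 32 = (p - 8)*(p - 4)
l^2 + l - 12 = (l - 3)*(l + 4)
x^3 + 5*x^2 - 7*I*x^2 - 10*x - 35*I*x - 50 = (x + 5)*(x - 5*I)*(x - 2*I)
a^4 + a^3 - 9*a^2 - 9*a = a*(a - 3)*(a + 1)*(a + 3)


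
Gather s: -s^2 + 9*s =-s^2 + 9*s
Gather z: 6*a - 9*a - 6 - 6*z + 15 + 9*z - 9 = -3*a + 3*z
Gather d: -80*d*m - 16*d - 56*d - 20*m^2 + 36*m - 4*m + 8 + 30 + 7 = d*(-80*m - 72) - 20*m^2 + 32*m + 45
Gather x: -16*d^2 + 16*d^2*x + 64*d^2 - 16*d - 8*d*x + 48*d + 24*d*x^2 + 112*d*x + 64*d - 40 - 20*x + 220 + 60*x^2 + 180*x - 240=48*d^2 + 96*d + x^2*(24*d + 60) + x*(16*d^2 + 104*d + 160) - 60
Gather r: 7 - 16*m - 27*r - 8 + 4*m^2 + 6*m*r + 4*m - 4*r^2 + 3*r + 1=4*m^2 - 12*m - 4*r^2 + r*(6*m - 24)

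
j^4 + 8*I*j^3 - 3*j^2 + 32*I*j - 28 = (j - 2*I)*(j + I)*(j + 2*I)*(j + 7*I)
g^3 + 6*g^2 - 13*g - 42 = (g - 3)*(g + 2)*(g + 7)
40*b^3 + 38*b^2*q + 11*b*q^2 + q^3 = (2*b + q)*(4*b + q)*(5*b + q)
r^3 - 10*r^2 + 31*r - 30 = (r - 5)*(r - 3)*(r - 2)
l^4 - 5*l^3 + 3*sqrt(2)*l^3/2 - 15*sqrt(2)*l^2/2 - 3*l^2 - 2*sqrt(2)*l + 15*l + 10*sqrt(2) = (l - 5)*(l - sqrt(2))*(l + sqrt(2)/2)*(l + 2*sqrt(2))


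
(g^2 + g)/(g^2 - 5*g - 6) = g/(g - 6)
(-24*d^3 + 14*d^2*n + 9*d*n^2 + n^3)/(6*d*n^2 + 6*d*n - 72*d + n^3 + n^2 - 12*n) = (-4*d^2 + 3*d*n + n^2)/(n^2 + n - 12)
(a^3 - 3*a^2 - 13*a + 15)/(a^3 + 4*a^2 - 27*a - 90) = (a - 1)/(a + 6)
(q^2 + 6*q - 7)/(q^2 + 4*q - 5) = (q + 7)/(q + 5)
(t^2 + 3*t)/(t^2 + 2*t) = (t + 3)/(t + 2)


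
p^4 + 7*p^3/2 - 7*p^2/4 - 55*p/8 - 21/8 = (p - 3/2)*(p + 1/2)*(p + 1)*(p + 7/2)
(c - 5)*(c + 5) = c^2 - 25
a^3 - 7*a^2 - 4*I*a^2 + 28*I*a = a*(a - 7)*(a - 4*I)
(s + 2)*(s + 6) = s^2 + 8*s + 12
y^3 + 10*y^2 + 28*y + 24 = (y + 2)^2*(y + 6)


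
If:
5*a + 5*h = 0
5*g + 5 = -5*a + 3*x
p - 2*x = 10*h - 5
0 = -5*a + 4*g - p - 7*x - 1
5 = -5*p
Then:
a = -33/80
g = -5/8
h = 33/80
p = -1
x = -1/16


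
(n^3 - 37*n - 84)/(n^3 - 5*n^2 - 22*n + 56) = (n + 3)/(n - 2)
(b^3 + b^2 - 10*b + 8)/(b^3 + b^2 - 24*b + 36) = (b^2 + 3*b - 4)/(b^2 + 3*b - 18)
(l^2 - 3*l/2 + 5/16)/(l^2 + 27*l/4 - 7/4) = (l - 5/4)/(l + 7)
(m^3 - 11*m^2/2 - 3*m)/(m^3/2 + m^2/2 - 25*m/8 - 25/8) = 4*m*(2*m^2 - 11*m - 6)/(4*m^3 + 4*m^2 - 25*m - 25)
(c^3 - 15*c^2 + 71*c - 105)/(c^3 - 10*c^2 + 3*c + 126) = (c^2 - 8*c + 15)/(c^2 - 3*c - 18)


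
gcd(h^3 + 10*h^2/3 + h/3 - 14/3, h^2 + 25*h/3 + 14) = h + 7/3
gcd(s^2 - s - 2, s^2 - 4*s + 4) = s - 2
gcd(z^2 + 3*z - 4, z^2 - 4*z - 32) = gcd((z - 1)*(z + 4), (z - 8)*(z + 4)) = z + 4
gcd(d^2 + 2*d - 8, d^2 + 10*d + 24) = d + 4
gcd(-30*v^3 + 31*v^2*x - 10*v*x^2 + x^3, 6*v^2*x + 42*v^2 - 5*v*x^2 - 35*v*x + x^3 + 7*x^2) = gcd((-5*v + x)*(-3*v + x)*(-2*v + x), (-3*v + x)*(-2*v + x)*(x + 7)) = 6*v^2 - 5*v*x + x^2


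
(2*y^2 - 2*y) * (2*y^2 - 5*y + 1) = 4*y^4 - 14*y^3 + 12*y^2 - 2*y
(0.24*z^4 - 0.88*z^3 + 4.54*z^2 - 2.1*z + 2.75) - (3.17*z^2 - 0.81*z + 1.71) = 0.24*z^4 - 0.88*z^3 + 1.37*z^2 - 1.29*z + 1.04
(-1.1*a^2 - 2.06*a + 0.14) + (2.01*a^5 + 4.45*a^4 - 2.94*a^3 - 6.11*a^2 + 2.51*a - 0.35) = 2.01*a^5 + 4.45*a^4 - 2.94*a^3 - 7.21*a^2 + 0.45*a - 0.21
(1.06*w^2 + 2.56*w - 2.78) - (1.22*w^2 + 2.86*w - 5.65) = -0.16*w^2 - 0.3*w + 2.87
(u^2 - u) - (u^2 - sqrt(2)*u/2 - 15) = -u + sqrt(2)*u/2 + 15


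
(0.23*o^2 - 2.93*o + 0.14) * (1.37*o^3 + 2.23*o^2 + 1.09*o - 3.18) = 0.3151*o^5 - 3.5012*o^4 - 6.0914*o^3 - 3.6129*o^2 + 9.47*o - 0.4452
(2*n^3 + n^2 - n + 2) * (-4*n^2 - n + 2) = -8*n^5 - 6*n^4 + 7*n^3 - 5*n^2 - 4*n + 4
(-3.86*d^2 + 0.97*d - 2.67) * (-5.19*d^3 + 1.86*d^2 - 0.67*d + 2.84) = 20.0334*d^5 - 12.2139*d^4 + 18.2477*d^3 - 16.5785*d^2 + 4.5437*d - 7.5828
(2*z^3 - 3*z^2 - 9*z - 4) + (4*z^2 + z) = 2*z^3 + z^2 - 8*z - 4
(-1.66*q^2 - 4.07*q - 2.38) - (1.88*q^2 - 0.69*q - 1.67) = -3.54*q^2 - 3.38*q - 0.71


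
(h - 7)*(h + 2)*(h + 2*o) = h^3 + 2*h^2*o - 5*h^2 - 10*h*o - 14*h - 28*o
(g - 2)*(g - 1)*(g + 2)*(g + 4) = g^4 + 3*g^3 - 8*g^2 - 12*g + 16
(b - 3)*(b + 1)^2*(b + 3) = b^4 + 2*b^3 - 8*b^2 - 18*b - 9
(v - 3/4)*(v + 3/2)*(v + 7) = v^3 + 31*v^2/4 + 33*v/8 - 63/8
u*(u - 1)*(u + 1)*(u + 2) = u^4 + 2*u^3 - u^2 - 2*u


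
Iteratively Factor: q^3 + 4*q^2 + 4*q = (q + 2)*(q^2 + 2*q) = q*(q + 2)*(q + 2)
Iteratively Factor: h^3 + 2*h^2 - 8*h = (h - 2)*(h^2 + 4*h) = (h - 2)*(h + 4)*(h)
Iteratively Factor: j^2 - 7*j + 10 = (j - 2)*(j - 5)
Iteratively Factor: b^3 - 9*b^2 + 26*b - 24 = (b - 2)*(b^2 - 7*b + 12) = (b - 3)*(b - 2)*(b - 4)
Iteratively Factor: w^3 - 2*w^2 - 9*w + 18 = (w - 2)*(w^2 - 9) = (w - 3)*(w - 2)*(w + 3)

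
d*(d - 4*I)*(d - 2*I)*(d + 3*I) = d^4 - 3*I*d^3 + 10*d^2 - 24*I*d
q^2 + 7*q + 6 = (q + 1)*(q + 6)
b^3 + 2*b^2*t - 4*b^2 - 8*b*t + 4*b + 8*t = (b - 2)^2*(b + 2*t)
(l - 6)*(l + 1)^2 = l^3 - 4*l^2 - 11*l - 6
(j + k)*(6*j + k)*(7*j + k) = 42*j^3 + 55*j^2*k + 14*j*k^2 + k^3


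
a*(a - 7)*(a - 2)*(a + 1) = a^4 - 8*a^3 + 5*a^2 + 14*a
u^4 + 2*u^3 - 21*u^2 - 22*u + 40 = (u - 4)*(u - 1)*(u + 2)*(u + 5)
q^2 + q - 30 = (q - 5)*(q + 6)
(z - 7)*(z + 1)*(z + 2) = z^3 - 4*z^2 - 19*z - 14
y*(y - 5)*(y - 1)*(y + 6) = y^4 - 31*y^2 + 30*y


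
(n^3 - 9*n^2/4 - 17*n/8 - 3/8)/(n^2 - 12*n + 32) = (8*n^3 - 18*n^2 - 17*n - 3)/(8*(n^2 - 12*n + 32))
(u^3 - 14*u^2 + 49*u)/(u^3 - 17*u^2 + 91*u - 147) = u/(u - 3)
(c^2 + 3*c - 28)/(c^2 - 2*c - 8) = (c + 7)/(c + 2)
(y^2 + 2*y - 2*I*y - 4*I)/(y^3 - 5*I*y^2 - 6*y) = (y + 2)/(y*(y - 3*I))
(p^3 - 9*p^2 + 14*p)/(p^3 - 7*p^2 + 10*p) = (p - 7)/(p - 5)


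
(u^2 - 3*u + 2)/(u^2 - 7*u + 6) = (u - 2)/(u - 6)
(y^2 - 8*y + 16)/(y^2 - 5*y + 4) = (y - 4)/(y - 1)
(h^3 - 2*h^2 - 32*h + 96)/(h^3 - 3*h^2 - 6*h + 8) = (h^2 + 2*h - 24)/(h^2 + h - 2)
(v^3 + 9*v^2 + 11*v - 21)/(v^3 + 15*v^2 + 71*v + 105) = (v - 1)/(v + 5)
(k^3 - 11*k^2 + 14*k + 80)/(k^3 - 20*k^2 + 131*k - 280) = (k + 2)/(k - 7)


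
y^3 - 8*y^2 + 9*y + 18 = (y - 6)*(y - 3)*(y + 1)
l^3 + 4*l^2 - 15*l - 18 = (l - 3)*(l + 1)*(l + 6)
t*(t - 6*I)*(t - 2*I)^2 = t^4 - 10*I*t^3 - 28*t^2 + 24*I*t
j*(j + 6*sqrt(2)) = j^2 + 6*sqrt(2)*j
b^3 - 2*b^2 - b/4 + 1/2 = (b - 2)*(b - 1/2)*(b + 1/2)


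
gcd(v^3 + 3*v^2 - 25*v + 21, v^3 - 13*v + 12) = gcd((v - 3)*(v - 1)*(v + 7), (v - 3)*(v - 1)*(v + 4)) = v^2 - 4*v + 3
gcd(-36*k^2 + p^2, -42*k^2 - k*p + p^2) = 6*k + p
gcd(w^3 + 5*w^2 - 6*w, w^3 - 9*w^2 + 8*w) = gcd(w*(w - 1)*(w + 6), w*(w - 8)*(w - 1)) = w^2 - w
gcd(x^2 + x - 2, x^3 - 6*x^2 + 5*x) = x - 1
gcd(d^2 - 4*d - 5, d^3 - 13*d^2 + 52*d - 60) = d - 5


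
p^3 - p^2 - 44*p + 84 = (p - 6)*(p - 2)*(p + 7)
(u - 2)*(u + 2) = u^2 - 4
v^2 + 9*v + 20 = (v + 4)*(v + 5)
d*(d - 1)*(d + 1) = d^3 - d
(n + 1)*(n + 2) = n^2 + 3*n + 2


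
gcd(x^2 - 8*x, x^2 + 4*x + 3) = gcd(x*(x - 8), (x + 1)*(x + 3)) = 1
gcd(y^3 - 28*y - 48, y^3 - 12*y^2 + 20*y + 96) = y^2 - 4*y - 12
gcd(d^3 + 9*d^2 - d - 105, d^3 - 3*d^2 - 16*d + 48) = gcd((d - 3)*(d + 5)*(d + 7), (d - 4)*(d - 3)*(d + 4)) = d - 3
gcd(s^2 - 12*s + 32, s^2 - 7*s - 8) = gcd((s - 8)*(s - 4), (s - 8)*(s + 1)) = s - 8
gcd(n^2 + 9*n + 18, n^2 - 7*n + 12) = 1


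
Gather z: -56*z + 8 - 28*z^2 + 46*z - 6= -28*z^2 - 10*z + 2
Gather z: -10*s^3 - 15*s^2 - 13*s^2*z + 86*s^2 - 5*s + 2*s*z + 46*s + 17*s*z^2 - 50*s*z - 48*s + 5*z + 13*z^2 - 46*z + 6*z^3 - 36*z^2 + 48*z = -10*s^3 + 71*s^2 - 7*s + 6*z^3 + z^2*(17*s - 23) + z*(-13*s^2 - 48*s + 7)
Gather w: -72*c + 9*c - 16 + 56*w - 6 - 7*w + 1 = -63*c + 49*w - 21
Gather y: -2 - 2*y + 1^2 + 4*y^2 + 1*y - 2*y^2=2*y^2 - y - 1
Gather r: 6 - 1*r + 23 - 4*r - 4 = 25 - 5*r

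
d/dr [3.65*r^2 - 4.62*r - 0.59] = 7.3*r - 4.62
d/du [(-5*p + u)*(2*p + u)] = -3*p + 2*u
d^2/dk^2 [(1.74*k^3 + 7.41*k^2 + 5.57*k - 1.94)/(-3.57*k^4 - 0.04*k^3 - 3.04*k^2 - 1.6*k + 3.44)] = (-44.352252*k^9 - 566.638254*k^8 - 744.914772*k^7 + 782.158056*k^6 - 358.710096*k^5 - 1618.196928*k^4 - 1409.711392*k^3 - 22.4661120000002*k^2 - 414.817152*k - 186.180224)/(45.499293*k^12 + 1.529388*k^11 + 116.250624*k^10 + 63.780256*k^9 - 31.16436*k^8 + 102.35616*k^7 - 167.33888*k^6 - 75.738624*k^5 + 53.390784*k^4 - 94.876928*k^3 + 81.503232*k^2 + 56.80128*k - 40.707584)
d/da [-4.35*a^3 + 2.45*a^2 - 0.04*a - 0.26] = -13.05*a^2 + 4.9*a - 0.04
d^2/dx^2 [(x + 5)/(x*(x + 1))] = 2*(x^3 + 15*x^2 + 15*x + 5)/(x^3*(x^3 + 3*x^2 + 3*x + 1))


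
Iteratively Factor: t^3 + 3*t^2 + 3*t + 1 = (t + 1)*(t^2 + 2*t + 1) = (t + 1)^2*(t + 1)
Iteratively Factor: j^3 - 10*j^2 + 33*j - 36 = (j - 3)*(j^2 - 7*j + 12) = (j - 4)*(j - 3)*(j - 3)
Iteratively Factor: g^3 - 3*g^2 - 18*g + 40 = (g - 2)*(g^2 - g - 20) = (g - 5)*(g - 2)*(g + 4)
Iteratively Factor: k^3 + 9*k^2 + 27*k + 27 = (k + 3)*(k^2 + 6*k + 9) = (k + 3)^2*(k + 3)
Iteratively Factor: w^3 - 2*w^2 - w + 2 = (w + 1)*(w^2 - 3*w + 2) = (w - 2)*(w + 1)*(w - 1)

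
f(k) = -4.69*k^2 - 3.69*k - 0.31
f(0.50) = -3.33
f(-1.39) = -4.24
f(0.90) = -7.43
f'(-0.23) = -1.53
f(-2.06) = -12.61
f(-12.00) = -631.39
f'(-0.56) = 1.56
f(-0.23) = 0.29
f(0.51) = -3.41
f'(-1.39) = 9.35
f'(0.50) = -8.38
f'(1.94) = -21.89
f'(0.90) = -12.13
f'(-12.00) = 108.87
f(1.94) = -25.12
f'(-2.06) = 15.63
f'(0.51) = -8.47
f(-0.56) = 0.29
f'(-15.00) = 137.01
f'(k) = -9.38*k - 3.69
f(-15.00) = -1000.21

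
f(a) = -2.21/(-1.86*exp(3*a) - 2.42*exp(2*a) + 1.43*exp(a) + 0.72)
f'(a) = -2.21*(5.58*exp(3*a) + 4.84*exp(2*a) - 1.43*exp(a))/(-1.86*exp(3*a) - 2.42*exp(2*a) + 1.43*exp(a) + 0.72)^2 = (-12.3318*exp(2*a) - 10.6964*exp(a) + 3.1603)*exp(a)/(1.86*exp(3*a) + 2.42*exp(2*a) - 1.43*exp(a) - 0.72)^2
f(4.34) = 0.00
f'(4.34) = -0.00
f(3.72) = 0.00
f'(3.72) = -0.00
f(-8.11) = -3.07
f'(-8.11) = 0.00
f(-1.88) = -2.52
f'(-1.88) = 0.25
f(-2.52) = -2.70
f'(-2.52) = 0.27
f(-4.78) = -3.02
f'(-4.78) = 0.05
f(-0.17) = 2.42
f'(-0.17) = -14.82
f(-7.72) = -3.07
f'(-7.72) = 0.00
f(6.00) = 0.00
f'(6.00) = 0.00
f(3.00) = 0.00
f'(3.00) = 0.00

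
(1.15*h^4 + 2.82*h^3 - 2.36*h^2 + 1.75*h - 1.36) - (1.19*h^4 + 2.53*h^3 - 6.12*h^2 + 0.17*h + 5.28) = -0.04*h^4 + 0.29*h^3 + 3.76*h^2 + 1.58*h - 6.64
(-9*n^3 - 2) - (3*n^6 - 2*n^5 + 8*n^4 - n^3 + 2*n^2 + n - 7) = -3*n^6 + 2*n^5 - 8*n^4 - 8*n^3 - 2*n^2 - n + 5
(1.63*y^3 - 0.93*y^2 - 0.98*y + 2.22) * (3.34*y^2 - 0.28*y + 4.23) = 5.4442*y^5 - 3.5626*y^4 + 3.8821*y^3 + 3.7553*y^2 - 4.767*y + 9.3906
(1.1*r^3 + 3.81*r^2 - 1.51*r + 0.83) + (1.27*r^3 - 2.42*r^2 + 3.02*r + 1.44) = 2.37*r^3 + 1.39*r^2 + 1.51*r + 2.27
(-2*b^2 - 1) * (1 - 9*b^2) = 18*b^4 + 7*b^2 - 1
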